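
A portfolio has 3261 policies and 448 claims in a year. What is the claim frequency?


frequency = claims / policies
= 448 / 3261
= 0.1374


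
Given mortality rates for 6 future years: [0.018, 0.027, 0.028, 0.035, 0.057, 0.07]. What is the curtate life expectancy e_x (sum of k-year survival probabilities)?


e_x = sum_{k=1}^{n} k_p_x
k_p_x values:
  1_p_x = 0.982
  2_p_x = 0.955486
  3_p_x = 0.928732
  4_p_x = 0.896227
  5_p_x = 0.845142
  6_p_x = 0.785982
e_x = 5.3936


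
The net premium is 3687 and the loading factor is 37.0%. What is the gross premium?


Gross = net * (1 + loading)
= 3687 * (1 + 0.37)
= 3687 * 1.37
= 5051.19


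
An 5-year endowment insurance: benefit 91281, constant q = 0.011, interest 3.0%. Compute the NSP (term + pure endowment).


Term component = 4501.3243
Pure endowment = 5_p_x * v^5 * benefit = 0.946197 * 0.862609 * 91281 = 74503.3367
NSP = 79004.661


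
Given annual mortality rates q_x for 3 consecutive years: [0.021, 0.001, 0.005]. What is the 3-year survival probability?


p_k = 1 - q_k for each year
Survival = product of (1 - q_k)
= 0.979 * 0.999 * 0.995
= 0.9731


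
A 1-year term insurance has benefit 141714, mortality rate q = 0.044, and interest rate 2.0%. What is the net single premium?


NSP = benefit * q * v
v = 1/(1+i) = 0.980392
NSP = 141714 * 0.044 * 0.980392
= 6113.1529


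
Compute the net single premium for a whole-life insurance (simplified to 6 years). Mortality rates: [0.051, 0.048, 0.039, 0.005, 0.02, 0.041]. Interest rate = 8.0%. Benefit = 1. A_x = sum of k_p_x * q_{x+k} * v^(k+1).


v = 0.925926
Year 0: k_p_x=1.0, q=0.051, term=0.047222
Year 1: k_p_x=0.949, q=0.048, term=0.039053
Year 2: k_p_x=0.903448, q=0.039, term=0.02797
Year 3: k_p_x=0.868214, q=0.005, term=0.003191
Year 4: k_p_x=0.863872, q=0.02, term=0.011759
Year 5: k_p_x=0.846595, q=0.041, term=0.021873
A_x = 0.1511


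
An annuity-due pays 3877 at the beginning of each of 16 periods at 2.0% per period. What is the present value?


PV_due = PMT * (1-(1+i)^(-n))/i * (1+i)
PV_immediate = 52640.779
PV_due = 52640.779 * 1.02
= 53693.5946


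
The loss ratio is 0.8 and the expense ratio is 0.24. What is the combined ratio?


Combined ratio = loss ratio + expense ratio
= 0.8 + 0.24
= 1.04


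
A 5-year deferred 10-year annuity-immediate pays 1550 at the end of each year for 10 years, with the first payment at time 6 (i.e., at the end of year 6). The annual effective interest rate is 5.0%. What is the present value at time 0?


PV at time 5 of the 10-year annuity-immediate:
a_n = 1550 * (1-(1+0.05)^(-10))/0.05 = 11968.6891
Discount back 5 years to time 0:
PV = 11968.6891 * (1+0.05)^(-5)
= 11968.6891 * 0.783526
= 9377.7811


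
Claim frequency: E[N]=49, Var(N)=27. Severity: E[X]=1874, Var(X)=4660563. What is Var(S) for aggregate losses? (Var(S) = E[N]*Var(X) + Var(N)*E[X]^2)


Var(S) = E[N]*Var(X) + Var(N)*E[X]^2
= 49*4660563 + 27*1874^2
= 228367587 + 94820652
= 3.2319e+08


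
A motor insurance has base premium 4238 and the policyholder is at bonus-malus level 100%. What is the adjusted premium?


adjusted = base * BM_level / 100
= 4238 * 100 / 100
= 4238 * 1.0
= 4238.0


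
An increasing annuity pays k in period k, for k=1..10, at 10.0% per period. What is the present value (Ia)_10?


(Ia)_n = sum_{k=1}^{n} k * v^k, v = 1/(1+i)
v = 0.909091
Sum computed term by term:
(Ia)_10 = 29.0359


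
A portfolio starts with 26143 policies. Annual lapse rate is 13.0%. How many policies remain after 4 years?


remaining = initial * (1 - lapse)^years
= 26143 * (1 - 0.13)^4
= 26143 * 0.572898
= 14977.2622


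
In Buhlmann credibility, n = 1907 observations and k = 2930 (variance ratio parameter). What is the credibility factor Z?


Z = n / (n + k)
= 1907 / (1907 + 2930)
= 1907 / 4837
= 0.3943


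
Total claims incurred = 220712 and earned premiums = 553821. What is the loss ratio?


Loss ratio = claims / premiums
= 220712 / 553821
= 0.3985


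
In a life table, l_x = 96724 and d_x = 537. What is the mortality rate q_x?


q_x = d_x / l_x
= 537 / 96724
= 0.0056


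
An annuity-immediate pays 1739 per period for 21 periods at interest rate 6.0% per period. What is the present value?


PV = PMT * (1 - (1+i)^(-n)) / i
= 1739 * (1 - (1+0.06)^(-21)) / 0.06
= 1739 * (1 - 0.294155) / 0.06
= 1739 * 11.764077
= 20457.7292


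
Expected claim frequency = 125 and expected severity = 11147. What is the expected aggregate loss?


E[S] = E[N] * E[X]
= 125 * 11147
= 1.3934e+06


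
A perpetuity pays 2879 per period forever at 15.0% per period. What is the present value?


PV = PMT / i
= 2879 / 0.15
= 19193.3333


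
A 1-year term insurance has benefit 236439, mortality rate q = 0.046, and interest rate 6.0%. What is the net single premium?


NSP = benefit * q * v
v = 1/(1+i) = 0.943396
NSP = 236439 * 0.046 * 0.943396
= 10260.5604


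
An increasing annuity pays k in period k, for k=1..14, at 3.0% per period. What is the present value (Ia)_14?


(Ia)_n = sum_{k=1}^{n} k * v^k, v = 1/(1+i)
v = 0.970874
Sum computed term by term:
(Ia)_14 = 79.3102


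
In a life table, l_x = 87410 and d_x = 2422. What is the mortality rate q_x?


q_x = d_x / l_x
= 2422 / 87410
= 0.0277


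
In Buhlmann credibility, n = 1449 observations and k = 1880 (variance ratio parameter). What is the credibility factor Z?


Z = n / (n + k)
= 1449 / (1449 + 1880)
= 1449 / 3329
= 0.4353


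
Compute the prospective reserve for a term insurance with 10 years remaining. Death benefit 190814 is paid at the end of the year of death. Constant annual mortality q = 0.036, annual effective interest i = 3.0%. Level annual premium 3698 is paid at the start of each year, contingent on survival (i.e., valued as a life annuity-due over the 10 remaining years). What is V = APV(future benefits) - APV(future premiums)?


v = 1/(1+i) = 0.970874
APV(future benefits) per unit = sum_{k=0}^{9} k_p_x * q * v^(k+1) = 0.264163
APV(future benefits) = 190814 * 0.264163 = 50406.0014
Life annuity-due factor ä_{x:10} = sum_{k=0}^{9} k_p_x * v^k = 7.557997
APV(future premiums) = 3698 * 7.557997 = 27949.4742
V = 50406.0014 - 27949.4742
= 22456.5272


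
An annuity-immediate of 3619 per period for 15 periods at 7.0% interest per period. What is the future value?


FV = PMT * ((1+i)^n - 1) / i
= 3619 * ((1.07)^15 - 1) / 0.07
= 3619 * (2.759032 - 1) / 0.07
= 90941.9307


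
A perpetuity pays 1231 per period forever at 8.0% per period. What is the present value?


PV = PMT / i
= 1231 / 0.08
= 15387.5


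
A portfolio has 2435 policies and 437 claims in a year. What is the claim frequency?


frequency = claims / policies
= 437 / 2435
= 0.1795


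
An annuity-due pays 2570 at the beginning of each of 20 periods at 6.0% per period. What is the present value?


PV_due = PMT * (1-(1+i)^(-n))/i * (1+i)
PV_immediate = 29477.6975
PV_due = 29477.6975 * 1.06
= 31246.3594


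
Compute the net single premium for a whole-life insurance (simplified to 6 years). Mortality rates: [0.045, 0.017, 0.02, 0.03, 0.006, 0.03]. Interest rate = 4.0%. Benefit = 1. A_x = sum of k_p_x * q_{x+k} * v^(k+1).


v = 0.961538
Year 0: k_p_x=1.0, q=0.045, term=0.043269
Year 1: k_p_x=0.955, q=0.017, term=0.01501
Year 2: k_p_x=0.938765, q=0.02, term=0.016691
Year 3: k_p_x=0.91999, q=0.03, term=0.023592
Year 4: k_p_x=0.89239, q=0.006, term=0.004401
Year 5: k_p_x=0.887036, q=0.03, term=0.021031
A_x = 0.124


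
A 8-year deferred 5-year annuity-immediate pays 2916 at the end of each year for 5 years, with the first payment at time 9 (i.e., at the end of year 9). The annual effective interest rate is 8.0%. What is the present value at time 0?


PV at time 8 of the 5-year annuity-immediate:
a_n = 2916 * (1-(1+0.08)^(-5))/0.08 = 11642.7425
Discount back 8 years to time 0:
PV = 11642.7425 * (1+0.08)^(-8)
= 11642.7425 * 0.540269
= 6290.2115


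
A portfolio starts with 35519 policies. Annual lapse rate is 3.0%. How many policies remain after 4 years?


remaining = initial * (1 - lapse)^years
= 35519 * (1 - 0.03)^4
= 35519 * 0.885293
= 31444.7153


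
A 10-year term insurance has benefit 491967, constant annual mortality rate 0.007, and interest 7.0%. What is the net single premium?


NSP = benefit * sum_{k=0}^{n-1} k_p_x * q * v^(k+1)
With constant q=0.007, v=0.934579
Sum = 0.04783
NSP = 491967 * 0.04783
= 23531.0015


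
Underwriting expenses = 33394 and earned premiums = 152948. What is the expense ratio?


Expense ratio = expenses / premiums
= 33394 / 152948
= 0.2183


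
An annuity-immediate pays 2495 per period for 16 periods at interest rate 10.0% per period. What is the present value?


PV = PMT * (1 - (1+i)^(-n)) / i
= 2495 * (1 - (1+0.1)^(-16)) / 0.1
= 2495 * (1 - 0.217629) / 0.1
= 2495 * 7.823709
= 19520.1531


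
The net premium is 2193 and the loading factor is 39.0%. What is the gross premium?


Gross = net * (1 + loading)
= 2193 * (1 + 0.39)
= 2193 * 1.39
= 3048.27


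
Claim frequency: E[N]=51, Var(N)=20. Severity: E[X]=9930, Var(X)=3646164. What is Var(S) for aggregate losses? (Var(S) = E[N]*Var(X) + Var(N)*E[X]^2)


Var(S) = E[N]*Var(X) + Var(N)*E[X]^2
= 51*3646164 + 20*9930^2
= 185954364 + 1972098000
= 2.1581e+09


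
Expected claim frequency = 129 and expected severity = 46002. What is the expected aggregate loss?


E[S] = E[N] * E[X]
= 129 * 46002
= 5.9343e+06


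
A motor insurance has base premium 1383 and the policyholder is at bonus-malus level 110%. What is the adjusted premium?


adjusted = base * BM_level / 100
= 1383 * 110 / 100
= 1383 * 1.1
= 1521.3


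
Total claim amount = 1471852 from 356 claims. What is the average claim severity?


severity = total / number
= 1471852 / 356
= 4134.4157


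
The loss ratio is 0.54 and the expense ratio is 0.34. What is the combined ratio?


Combined ratio = loss ratio + expense ratio
= 0.54 + 0.34
= 0.88


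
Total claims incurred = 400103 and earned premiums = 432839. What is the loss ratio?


Loss ratio = claims / premiums
= 400103 / 432839
= 0.9244


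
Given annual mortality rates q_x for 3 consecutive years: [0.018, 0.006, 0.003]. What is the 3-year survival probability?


p_k = 1 - q_k for each year
Survival = product of (1 - q_k)
= 0.982 * 0.994 * 0.997
= 0.9732


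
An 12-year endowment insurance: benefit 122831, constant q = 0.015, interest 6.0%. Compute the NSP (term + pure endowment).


Term component = 14382.5758
Pure endowment = 12_p_x * v^12 * benefit = 0.834132 * 0.496969 * 122831 = 50918.1212
NSP = 65300.6969


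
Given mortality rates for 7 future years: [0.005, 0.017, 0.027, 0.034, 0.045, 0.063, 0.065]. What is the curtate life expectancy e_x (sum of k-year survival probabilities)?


e_x = sum_{k=1}^{n} k_p_x
k_p_x values:
  1_p_x = 0.995
  2_p_x = 0.978085
  3_p_x = 0.951677
  4_p_x = 0.91932
  5_p_x = 0.87795
  6_p_x = 0.822639
  7_p_x = 0.769168
e_x = 6.3138


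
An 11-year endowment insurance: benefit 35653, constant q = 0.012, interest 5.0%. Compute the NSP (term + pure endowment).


Term component = 3367.6937
Pure endowment = 11_p_x * v^11 * benefit = 0.875642 * 0.584679 * 35653 = 18253.2491
NSP = 21620.9428


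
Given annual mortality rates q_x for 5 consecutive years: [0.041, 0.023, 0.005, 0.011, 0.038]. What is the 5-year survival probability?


p_k = 1 - q_k for each year
Survival = product of (1 - q_k)
= 0.959 * 0.977 * 0.995 * 0.989 * 0.962
= 0.887


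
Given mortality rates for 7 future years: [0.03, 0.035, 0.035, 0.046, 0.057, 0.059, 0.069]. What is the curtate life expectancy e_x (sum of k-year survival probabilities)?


e_x = sum_{k=1}^{n} k_p_x
k_p_x values:
  1_p_x = 0.97
  2_p_x = 0.93605
  3_p_x = 0.903288
  4_p_x = 0.861737
  5_p_x = 0.812618
  6_p_x = 0.764674
  7_p_x = 0.711911
e_x = 5.9603


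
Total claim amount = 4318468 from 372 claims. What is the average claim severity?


severity = total / number
= 4318468 / 372
= 11608.7849


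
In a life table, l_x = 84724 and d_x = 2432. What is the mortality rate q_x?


q_x = d_x / l_x
= 2432 / 84724
= 0.0287


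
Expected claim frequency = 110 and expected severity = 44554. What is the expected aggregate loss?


E[S] = E[N] * E[X]
= 110 * 44554
= 4.9009e+06


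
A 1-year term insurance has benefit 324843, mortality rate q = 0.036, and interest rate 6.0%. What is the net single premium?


NSP = benefit * q * v
v = 1/(1+i) = 0.943396
NSP = 324843 * 0.036 * 0.943396
= 11032.4038


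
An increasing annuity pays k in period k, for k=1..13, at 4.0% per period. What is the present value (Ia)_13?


(Ia)_n = sum_{k=1}^{n} k * v^k, v = 1/(1+i)
v = 0.961538
Sum computed term by term:
(Ia)_13 = 64.4403


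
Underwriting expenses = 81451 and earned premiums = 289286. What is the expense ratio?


Expense ratio = expenses / premiums
= 81451 / 289286
= 0.2816


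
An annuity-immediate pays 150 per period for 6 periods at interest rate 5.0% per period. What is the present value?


PV = PMT * (1 - (1+i)^(-n)) / i
= 150 * (1 - (1+0.05)^(-6)) / 0.05
= 150 * (1 - 0.746215) / 0.05
= 150 * 5.075692
= 761.3538


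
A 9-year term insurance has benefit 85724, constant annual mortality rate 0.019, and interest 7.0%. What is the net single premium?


NSP = benefit * sum_{k=0}^{n-1} k_p_x * q * v^(k+1)
With constant q=0.019, v=0.934579
Sum = 0.115775
NSP = 85724 * 0.115775
= 9924.6982


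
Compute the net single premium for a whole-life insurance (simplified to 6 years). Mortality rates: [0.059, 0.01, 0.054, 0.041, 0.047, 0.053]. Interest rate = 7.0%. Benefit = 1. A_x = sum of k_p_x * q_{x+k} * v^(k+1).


v = 0.934579
Year 0: k_p_x=1.0, q=0.059, term=0.05514
Year 1: k_p_x=0.941, q=0.01, term=0.008219
Year 2: k_p_x=0.93159, q=0.054, term=0.041065
Year 3: k_p_x=0.881284, q=0.041, term=0.027565
Year 4: k_p_x=0.845151, q=0.047, term=0.028321
Year 5: k_p_x=0.805429, q=0.053, term=0.028445
A_x = 0.1888


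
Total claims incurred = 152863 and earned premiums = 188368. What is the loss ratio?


Loss ratio = claims / premiums
= 152863 / 188368
= 0.8115


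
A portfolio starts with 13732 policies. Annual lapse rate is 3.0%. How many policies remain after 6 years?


remaining = initial * (1 - lapse)^years
= 13732 * (1 - 0.03)^6
= 13732 * 0.832972
= 11438.3716


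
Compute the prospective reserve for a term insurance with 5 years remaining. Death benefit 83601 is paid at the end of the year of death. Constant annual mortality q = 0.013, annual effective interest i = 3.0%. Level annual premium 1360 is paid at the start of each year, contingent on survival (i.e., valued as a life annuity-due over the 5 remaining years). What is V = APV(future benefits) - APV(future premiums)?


v = 1/(1+i) = 0.970874
APV(future benefits) per unit = sum_{k=0}^{4} k_p_x * q * v^(k+1) = 0.058053
APV(future benefits) = 83601 * 0.058053 = 4853.2976
Life annuity-due factor ä_{x:5} = sum_{k=0}^{4} k_p_x * v^k = 4.599592
APV(future premiums) = 1360 * 4.599592 = 6255.4453
V = 4853.2976 - 6255.4453
= -1402.1477


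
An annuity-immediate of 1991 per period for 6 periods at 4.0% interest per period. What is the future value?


FV = PMT * ((1+i)^n - 1) / i
= 1991 * ((1.04)^6 - 1) / 0.04
= 1991 * (1.265319 - 1) / 0.04
= 13206.2541


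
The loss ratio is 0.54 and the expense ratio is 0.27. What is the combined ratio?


Combined ratio = loss ratio + expense ratio
= 0.54 + 0.27
= 0.81


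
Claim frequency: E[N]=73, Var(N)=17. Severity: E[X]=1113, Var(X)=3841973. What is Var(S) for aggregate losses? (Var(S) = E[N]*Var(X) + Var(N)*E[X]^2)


Var(S) = E[N]*Var(X) + Var(N)*E[X]^2
= 73*3841973 + 17*1113^2
= 280464029 + 21059073
= 3.0152e+08


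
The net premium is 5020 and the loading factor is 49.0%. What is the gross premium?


Gross = net * (1 + loading)
= 5020 * (1 + 0.49)
= 5020 * 1.49
= 7479.8


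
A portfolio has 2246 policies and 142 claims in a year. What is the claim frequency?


frequency = claims / policies
= 142 / 2246
= 0.0632


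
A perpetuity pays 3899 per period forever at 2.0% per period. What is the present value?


PV = PMT / i
= 3899 / 0.02
= 194950.0


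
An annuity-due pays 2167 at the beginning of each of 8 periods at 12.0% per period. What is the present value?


PV_due = PMT * (1-(1+i)^(-n))/i * (1+i)
PV_immediate = 10764.8754
PV_due = 10764.8754 * 1.12
= 12056.6604


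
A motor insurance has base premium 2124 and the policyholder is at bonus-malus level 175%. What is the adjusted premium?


adjusted = base * BM_level / 100
= 2124 * 175 / 100
= 2124 * 1.75
= 3717.0


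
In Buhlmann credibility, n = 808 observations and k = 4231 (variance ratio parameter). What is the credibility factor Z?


Z = n / (n + k)
= 808 / (808 + 4231)
= 808 / 5039
= 0.1603


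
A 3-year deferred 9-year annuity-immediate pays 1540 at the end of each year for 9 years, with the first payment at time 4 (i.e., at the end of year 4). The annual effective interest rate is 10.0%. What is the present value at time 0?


PV at time 3 of the 9-year annuity-immediate:
a_n = 1540 * (1-(1+0.1)^(-9))/0.1 = 8868.8967
Discount back 3 years to time 0:
PV = 8868.8967 * (1+0.1)^(-3)
= 8868.8967 * 0.751315
= 6663.3333


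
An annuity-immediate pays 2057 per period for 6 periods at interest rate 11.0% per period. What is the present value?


PV = PMT * (1 - (1+i)^(-n)) / i
= 2057 * (1 - (1+0.11)^(-6)) / 0.11
= 2057 * (1 - 0.534641) / 0.11
= 2057 * 4.230538
= 8702.2164


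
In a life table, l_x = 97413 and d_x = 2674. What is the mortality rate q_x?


q_x = d_x / l_x
= 2674 / 97413
= 0.0275


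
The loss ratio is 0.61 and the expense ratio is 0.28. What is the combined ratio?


Combined ratio = loss ratio + expense ratio
= 0.61 + 0.28
= 0.89


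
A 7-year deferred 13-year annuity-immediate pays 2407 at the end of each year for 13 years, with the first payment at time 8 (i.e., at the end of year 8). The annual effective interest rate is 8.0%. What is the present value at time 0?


PV at time 7 of the 13-year annuity-immediate:
a_n = 2407 * (1-(1+0.08)^(-13))/0.08 = 19024.3887
Discount back 7 years to time 0:
PV = 19024.3887 * (1+0.08)^(-7)
= 19024.3887 * 0.58349
= 11100.5481


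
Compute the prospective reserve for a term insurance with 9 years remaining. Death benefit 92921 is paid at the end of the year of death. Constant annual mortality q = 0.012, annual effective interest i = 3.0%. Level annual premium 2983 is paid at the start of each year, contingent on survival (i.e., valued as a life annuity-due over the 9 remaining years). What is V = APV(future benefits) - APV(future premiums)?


v = 1/(1+i) = 0.970874
APV(future benefits) per unit = sum_{k=0}^{8} k_p_x * q * v^(k+1) = 0.089284
APV(future benefits) = 92921 * 0.089284 = 8296.3171
Life annuity-due factor ä_{x:9} = sum_{k=0}^{8} k_p_x * v^k = 7.663505
APV(future premiums) = 2983 * 7.663505 = 22860.2355
V = 8296.3171 - 22860.2355
= -14563.9184


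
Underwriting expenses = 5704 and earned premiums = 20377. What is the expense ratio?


Expense ratio = expenses / premiums
= 5704 / 20377
= 0.2799


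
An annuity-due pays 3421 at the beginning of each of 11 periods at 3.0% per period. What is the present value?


PV_due = PMT * (1-(1+i)^(-n))/i * (1+i)
PV_immediate = 31653.2271
PV_due = 31653.2271 * 1.03
= 32602.8239


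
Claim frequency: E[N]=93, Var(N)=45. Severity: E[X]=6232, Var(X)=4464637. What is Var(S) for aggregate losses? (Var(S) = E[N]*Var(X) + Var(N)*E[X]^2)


Var(S) = E[N]*Var(X) + Var(N)*E[X]^2
= 93*4464637 + 45*6232^2
= 415211241 + 1747702080
= 2.1629e+09


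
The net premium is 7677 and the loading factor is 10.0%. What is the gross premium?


Gross = net * (1 + loading)
= 7677 * (1 + 0.1)
= 7677 * 1.1
= 8444.7


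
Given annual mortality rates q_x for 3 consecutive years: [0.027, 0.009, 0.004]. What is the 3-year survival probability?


p_k = 1 - q_k for each year
Survival = product of (1 - q_k)
= 0.973 * 0.991 * 0.996
= 0.9604


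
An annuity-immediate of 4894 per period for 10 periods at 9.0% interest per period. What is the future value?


FV = PMT * ((1+i)^n - 1) / i
= 4894 * ((1.09)^10 - 1) / 0.09
= 4894 * (2.367364 - 1) / 0.09
= 74354.198


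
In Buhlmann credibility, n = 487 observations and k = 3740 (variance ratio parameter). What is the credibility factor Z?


Z = n / (n + k)
= 487 / (487 + 3740)
= 487 / 4227
= 0.1152


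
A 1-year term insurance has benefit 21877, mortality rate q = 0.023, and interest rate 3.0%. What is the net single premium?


NSP = benefit * q * v
v = 1/(1+i) = 0.970874
NSP = 21877 * 0.023 * 0.970874
= 488.5155


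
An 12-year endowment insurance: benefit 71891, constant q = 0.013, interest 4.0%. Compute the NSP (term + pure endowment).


Term component = 8220.2143
Pure endowment = 12_p_x * v^12 * benefit = 0.854685 * 0.624597 * 71891 = 38377.8185
NSP = 46598.0329


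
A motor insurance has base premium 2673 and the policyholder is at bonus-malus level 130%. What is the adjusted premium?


adjusted = base * BM_level / 100
= 2673 * 130 / 100
= 2673 * 1.3
= 3474.9


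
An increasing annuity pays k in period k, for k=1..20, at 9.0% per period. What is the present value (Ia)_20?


(Ia)_n = sum_{k=1}^{n} k * v^k, v = 1/(1+i)
v = 0.917431
Sum computed term by term:
(Ia)_20 = 70.9055


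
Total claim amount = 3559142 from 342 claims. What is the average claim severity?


severity = total / number
= 3559142 / 342
= 10406.848


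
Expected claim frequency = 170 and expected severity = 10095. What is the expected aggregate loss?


E[S] = E[N] * E[X]
= 170 * 10095
= 1.7162e+06


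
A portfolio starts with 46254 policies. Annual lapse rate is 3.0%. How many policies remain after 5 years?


remaining = initial * (1 - lapse)^years
= 46254 * (1 - 0.03)^5
= 46254 * 0.858734
= 39719.8836


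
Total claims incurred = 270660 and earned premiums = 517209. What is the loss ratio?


Loss ratio = claims / premiums
= 270660 / 517209
= 0.5233


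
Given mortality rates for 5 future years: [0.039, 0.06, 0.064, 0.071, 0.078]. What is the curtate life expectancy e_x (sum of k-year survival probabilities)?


e_x = sum_{k=1}^{n} k_p_x
k_p_x values:
  1_p_x = 0.961
  2_p_x = 0.90334
  3_p_x = 0.845526
  4_p_x = 0.785494
  5_p_x = 0.724225
e_x = 4.2196


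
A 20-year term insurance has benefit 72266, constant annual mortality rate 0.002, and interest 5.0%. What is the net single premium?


NSP = benefit * sum_{k=0}^{n-1} k_p_x * q * v^(k+1)
With constant q=0.002, v=0.952381
Sum = 0.024535
NSP = 72266 * 0.024535
= 1773.027


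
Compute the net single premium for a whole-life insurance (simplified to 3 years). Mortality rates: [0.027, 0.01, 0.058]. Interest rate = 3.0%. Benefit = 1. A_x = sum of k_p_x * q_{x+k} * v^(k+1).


v = 0.970874
Year 0: k_p_x=1.0, q=0.027, term=0.026214
Year 1: k_p_x=0.973, q=0.01, term=0.009171
Year 2: k_p_x=0.96327, q=0.058, term=0.051129
A_x = 0.0865


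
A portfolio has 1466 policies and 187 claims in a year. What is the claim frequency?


frequency = claims / policies
= 187 / 1466
= 0.1276


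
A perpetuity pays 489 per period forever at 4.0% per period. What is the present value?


PV = PMT / i
= 489 / 0.04
= 12225.0


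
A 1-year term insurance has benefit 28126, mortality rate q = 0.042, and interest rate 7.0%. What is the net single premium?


NSP = benefit * q * v
v = 1/(1+i) = 0.934579
NSP = 28126 * 0.042 * 0.934579
= 1104.0112


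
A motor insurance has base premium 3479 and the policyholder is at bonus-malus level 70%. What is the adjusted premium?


adjusted = base * BM_level / 100
= 3479 * 70 / 100
= 3479 * 0.7
= 2435.3


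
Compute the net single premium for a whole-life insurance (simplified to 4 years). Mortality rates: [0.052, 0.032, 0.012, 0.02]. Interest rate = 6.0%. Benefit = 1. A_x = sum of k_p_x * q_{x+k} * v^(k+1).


v = 0.943396
Year 0: k_p_x=1.0, q=0.052, term=0.049057
Year 1: k_p_x=0.948, q=0.032, term=0.026999
Year 2: k_p_x=0.917664, q=0.012, term=0.009246
Year 3: k_p_x=0.906652, q=0.02, term=0.014363
A_x = 0.0997


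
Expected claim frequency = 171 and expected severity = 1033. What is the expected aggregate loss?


E[S] = E[N] * E[X]
= 171 * 1033
= 176643


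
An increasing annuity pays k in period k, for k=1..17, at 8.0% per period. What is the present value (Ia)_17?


(Ia)_n = sum_{k=1}^{n} k * v^k, v = 1/(1+i)
v = 0.925926
Sum computed term by term:
(Ia)_17 = 65.71


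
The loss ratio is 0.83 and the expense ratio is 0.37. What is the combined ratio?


Combined ratio = loss ratio + expense ratio
= 0.83 + 0.37
= 1.2


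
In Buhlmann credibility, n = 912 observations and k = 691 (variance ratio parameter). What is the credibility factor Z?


Z = n / (n + k)
= 912 / (912 + 691)
= 912 / 1603
= 0.5689


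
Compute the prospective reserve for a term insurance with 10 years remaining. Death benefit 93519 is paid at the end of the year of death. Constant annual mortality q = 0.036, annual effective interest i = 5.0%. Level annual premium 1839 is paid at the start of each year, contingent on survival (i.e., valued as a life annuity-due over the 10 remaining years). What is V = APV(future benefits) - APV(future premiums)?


v = 1/(1+i) = 0.952381
APV(future benefits) per unit = sum_{k=0}^{9} k_p_x * q * v^(k+1) = 0.240497
APV(future benefits) = 93519 * 0.240497 = 22491.0841
Life annuity-due factor ä_{x:10} = sum_{k=0}^{9} k_p_x * v^k = 7.01451
APV(future premiums) = 1839 * 7.01451 = 12899.6838
V = 22491.0841 - 12899.6838
= 9591.4004


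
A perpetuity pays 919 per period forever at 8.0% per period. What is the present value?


PV = PMT / i
= 919 / 0.08
= 11487.5


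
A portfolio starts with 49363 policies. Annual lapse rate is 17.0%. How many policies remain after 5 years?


remaining = initial * (1 - lapse)^years
= 49363 * (1 - 0.17)^5
= 49363 * 0.393904
= 19444.2863


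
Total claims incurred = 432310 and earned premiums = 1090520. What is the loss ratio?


Loss ratio = claims / premiums
= 432310 / 1090520
= 0.3964


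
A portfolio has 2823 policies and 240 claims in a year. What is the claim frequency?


frequency = claims / policies
= 240 / 2823
= 0.085


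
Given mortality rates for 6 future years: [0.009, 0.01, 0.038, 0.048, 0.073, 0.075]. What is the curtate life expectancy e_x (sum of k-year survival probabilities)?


e_x = sum_{k=1}^{n} k_p_x
k_p_x values:
  1_p_x = 0.991
  2_p_x = 0.98109
  3_p_x = 0.943809
  4_p_x = 0.898506
  5_p_x = 0.832915
  6_p_x = 0.770446
e_x = 5.4178


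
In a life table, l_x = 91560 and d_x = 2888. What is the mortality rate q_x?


q_x = d_x / l_x
= 2888 / 91560
= 0.0315


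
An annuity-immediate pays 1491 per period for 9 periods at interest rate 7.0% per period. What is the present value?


PV = PMT * (1 - (1+i)^(-n)) / i
= 1491 * (1 - (1+0.07)^(-9)) / 0.07
= 1491 * (1 - 0.543934) / 0.07
= 1491 * 6.515232
= 9714.2113


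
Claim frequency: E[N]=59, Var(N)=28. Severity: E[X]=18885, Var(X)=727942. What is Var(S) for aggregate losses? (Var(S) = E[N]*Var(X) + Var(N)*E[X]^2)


Var(S) = E[N]*Var(X) + Var(N)*E[X]^2
= 59*727942 + 28*18885^2
= 42948578 + 9986010300
= 1.0029e+10


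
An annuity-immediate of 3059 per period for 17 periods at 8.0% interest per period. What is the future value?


FV = PMT * ((1+i)^n - 1) / i
= 3059 * ((1.08)^17 - 1) / 0.08
= 3059 * (3.700018 - 1) / 0.08
= 103241.9404


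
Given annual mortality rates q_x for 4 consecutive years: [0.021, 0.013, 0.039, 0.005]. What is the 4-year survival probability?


p_k = 1 - q_k for each year
Survival = product of (1 - q_k)
= 0.979 * 0.987 * 0.961 * 0.995
= 0.9239


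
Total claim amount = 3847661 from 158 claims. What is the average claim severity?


severity = total / number
= 3847661 / 158
= 24352.2848


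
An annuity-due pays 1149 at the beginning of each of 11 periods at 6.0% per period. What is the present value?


PV_due = PMT * (1-(1+i)^(-n))/i * (1+i)
PV_immediate = 9062.0189
PV_due = 9062.0189 * 1.06
= 9605.74


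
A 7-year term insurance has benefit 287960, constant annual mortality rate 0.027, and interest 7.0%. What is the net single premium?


NSP = benefit * sum_{k=0}^{n-1} k_p_x * q * v^(k+1)
With constant q=0.027, v=0.934579
Sum = 0.135232
NSP = 287960 * 0.135232
= 38941.4404


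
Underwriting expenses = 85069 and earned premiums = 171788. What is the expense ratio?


Expense ratio = expenses / premiums
= 85069 / 171788
= 0.4952


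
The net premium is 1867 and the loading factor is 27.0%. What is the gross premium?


Gross = net * (1 + loading)
= 1867 * (1 + 0.27)
= 1867 * 1.27
= 2371.09


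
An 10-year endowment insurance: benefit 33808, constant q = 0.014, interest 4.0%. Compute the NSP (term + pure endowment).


Term component = 3622.3569
Pure endowment = 10_p_x * v^10 * benefit = 0.868499 * 0.675564 * 33808 = 19836.0519
NSP = 23458.4088


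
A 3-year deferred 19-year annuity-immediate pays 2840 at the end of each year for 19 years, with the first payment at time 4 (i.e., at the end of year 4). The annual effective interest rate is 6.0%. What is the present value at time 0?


PV at time 3 of the 19-year annuity-immediate:
a_n = 2840 * (1-(1+0.06)^(-19))/0.06 = 31689.0508
Discount back 3 years to time 0:
PV = 31689.0508 * (1+0.06)^(-3)
= 31689.0508 * 0.839619
= 26606.7381


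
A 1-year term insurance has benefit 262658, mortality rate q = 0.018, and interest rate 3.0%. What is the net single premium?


NSP = benefit * q * v
v = 1/(1+i) = 0.970874
NSP = 262658 * 0.018 * 0.970874
= 4590.1398


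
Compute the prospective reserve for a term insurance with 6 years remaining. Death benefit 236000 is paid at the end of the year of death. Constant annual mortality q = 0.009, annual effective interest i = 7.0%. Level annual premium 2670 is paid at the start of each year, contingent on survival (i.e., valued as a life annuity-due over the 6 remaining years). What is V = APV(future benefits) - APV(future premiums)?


v = 1/(1+i) = 0.934579
APV(future benefits) per unit = sum_{k=0}^{5} k_p_x * q * v^(k+1) = 0.04202
APV(future benefits) = 236000 * 0.04202 = 9916.6683
Life annuity-due factor ä_{x:6} = sum_{k=0}^{5} k_p_x * v^k = 4.995685
APV(future premiums) = 2670 * 4.995685 = 13338.4792
V = 9916.6683 - 13338.4792
= -3421.8108


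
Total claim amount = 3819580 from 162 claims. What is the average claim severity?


severity = total / number
= 3819580 / 162
= 23577.6543


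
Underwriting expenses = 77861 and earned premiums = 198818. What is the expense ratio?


Expense ratio = expenses / premiums
= 77861 / 198818
= 0.3916


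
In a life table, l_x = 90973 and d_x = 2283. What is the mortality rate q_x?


q_x = d_x / l_x
= 2283 / 90973
= 0.0251


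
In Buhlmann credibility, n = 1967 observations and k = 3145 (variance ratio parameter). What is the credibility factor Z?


Z = n / (n + k)
= 1967 / (1967 + 3145)
= 1967 / 5112
= 0.3848


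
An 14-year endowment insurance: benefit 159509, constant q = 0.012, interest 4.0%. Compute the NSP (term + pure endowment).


Term component = 18858.5658
Pure endowment = 14_p_x * v^14 * benefit = 0.844495 * 0.577475 * 159509 = 77788.5482
NSP = 96647.114


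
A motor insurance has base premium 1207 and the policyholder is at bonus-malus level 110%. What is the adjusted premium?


adjusted = base * BM_level / 100
= 1207 * 110 / 100
= 1207 * 1.1
= 1327.7


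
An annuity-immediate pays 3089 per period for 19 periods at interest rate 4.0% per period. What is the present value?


PV = PMT * (1 - (1+i)^(-n)) / i
= 3089 * (1 - (1+0.04)^(-19)) / 0.04
= 3089 * (1 - 0.474642) / 0.04
= 3089 * 13.133939
= 40570.7388


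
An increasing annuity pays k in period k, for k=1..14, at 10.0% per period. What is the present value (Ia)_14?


(Ia)_n = sum_{k=1}^{n} k * v^k, v = 1/(1+i)
v = 0.909091
Sum computed term by term:
(Ia)_14 = 44.1672


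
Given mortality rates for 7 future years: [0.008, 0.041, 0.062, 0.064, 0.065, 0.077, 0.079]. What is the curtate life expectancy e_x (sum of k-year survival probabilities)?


e_x = sum_{k=1}^{n} k_p_x
k_p_x values:
  1_p_x = 0.992
  2_p_x = 0.951328
  3_p_x = 0.892346
  4_p_x = 0.835236
  5_p_x = 0.780945
  6_p_x = 0.720812
  7_p_x = 0.663868
e_x = 5.8365


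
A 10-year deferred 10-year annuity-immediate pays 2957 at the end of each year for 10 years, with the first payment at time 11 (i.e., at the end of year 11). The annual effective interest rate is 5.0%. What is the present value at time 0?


PV at time 10 of the 10-year annuity-immediate:
a_n = 2957 * (1-(1+0.05)^(-10))/0.05 = 22833.1702
Discount back 10 years to time 0:
PV = 22833.1702 * (1+0.05)^(-10)
= 22833.1702 * 0.613913
= 14017.5858


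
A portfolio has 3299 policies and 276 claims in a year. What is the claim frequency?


frequency = claims / policies
= 276 / 3299
= 0.0837


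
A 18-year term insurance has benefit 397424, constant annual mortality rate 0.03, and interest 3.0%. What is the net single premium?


NSP = benefit * sum_{k=0}^{n-1} k_p_x * q * v^(k+1)
With constant q=0.03, v=0.970874
Sum = 0.330257
NSP = 397424 * 0.330257
= 131252.1662


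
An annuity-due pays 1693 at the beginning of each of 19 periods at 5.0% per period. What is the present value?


PV_due = PMT * (1-(1+i)^(-n))/i * (1+i)
PV_immediate = 20460.4482
PV_due = 20460.4482 * 1.05
= 21483.4706


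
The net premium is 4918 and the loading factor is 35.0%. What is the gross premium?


Gross = net * (1 + loading)
= 4918 * (1 + 0.35)
= 4918 * 1.35
= 6639.3


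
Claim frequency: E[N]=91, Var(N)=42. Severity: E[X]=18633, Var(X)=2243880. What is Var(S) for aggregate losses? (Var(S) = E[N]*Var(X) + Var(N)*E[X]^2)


Var(S) = E[N]*Var(X) + Var(N)*E[X]^2
= 91*2243880 + 42*18633^2
= 204193080 + 14581924938
= 1.4786e+10


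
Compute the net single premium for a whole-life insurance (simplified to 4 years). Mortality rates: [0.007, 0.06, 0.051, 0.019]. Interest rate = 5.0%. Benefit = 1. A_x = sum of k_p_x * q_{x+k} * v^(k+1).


v = 0.952381
Year 0: k_p_x=1.0, q=0.007, term=0.006667
Year 1: k_p_x=0.993, q=0.06, term=0.054041
Year 2: k_p_x=0.93342, q=0.051, term=0.041122
Year 3: k_p_x=0.885816, q=0.019, term=0.013846
A_x = 0.1157


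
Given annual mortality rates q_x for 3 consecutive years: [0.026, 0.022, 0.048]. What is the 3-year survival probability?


p_k = 1 - q_k for each year
Survival = product of (1 - q_k)
= 0.974 * 0.978 * 0.952
= 0.9068


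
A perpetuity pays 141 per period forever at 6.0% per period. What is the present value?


PV = PMT / i
= 141 / 0.06
= 2350.0


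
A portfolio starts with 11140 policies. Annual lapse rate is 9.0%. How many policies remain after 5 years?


remaining = initial * (1 - lapse)^years
= 11140 * (1 - 0.09)^5
= 11140 * 0.624032
= 6951.7181


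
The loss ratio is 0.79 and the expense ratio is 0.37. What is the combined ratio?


Combined ratio = loss ratio + expense ratio
= 0.79 + 0.37
= 1.16


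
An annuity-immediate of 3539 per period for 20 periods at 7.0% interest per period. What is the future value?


FV = PMT * ((1+i)^n - 1) / i
= 3539 * ((1.07)^20 - 1) / 0.07
= 3539 * (3.869684 - 1) / 0.07
= 145083.0473


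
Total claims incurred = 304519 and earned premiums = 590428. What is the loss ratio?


Loss ratio = claims / premiums
= 304519 / 590428
= 0.5158


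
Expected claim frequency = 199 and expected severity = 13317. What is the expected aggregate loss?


E[S] = E[N] * E[X]
= 199 * 13317
= 2.6501e+06


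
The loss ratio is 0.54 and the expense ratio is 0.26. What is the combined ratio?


Combined ratio = loss ratio + expense ratio
= 0.54 + 0.26
= 0.8


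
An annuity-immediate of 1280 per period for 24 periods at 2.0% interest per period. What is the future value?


FV = PMT * ((1+i)^n - 1) / i
= 1280 * ((1.02)^24 - 1) / 0.02
= 1280 * (1.608437 - 1) / 0.02
= 38939.984


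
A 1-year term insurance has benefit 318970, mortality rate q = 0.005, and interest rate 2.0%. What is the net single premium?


NSP = benefit * q * v
v = 1/(1+i) = 0.980392
NSP = 318970 * 0.005 * 0.980392
= 1563.5784


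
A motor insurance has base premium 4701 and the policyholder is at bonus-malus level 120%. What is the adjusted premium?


adjusted = base * BM_level / 100
= 4701 * 120 / 100
= 4701 * 1.2
= 5641.2


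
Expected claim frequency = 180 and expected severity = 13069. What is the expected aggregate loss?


E[S] = E[N] * E[X]
= 180 * 13069
= 2.3524e+06


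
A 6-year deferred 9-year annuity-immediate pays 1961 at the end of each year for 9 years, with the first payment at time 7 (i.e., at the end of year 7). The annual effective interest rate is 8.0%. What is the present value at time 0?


PV at time 6 of the 9-year annuity-immediate:
a_n = 1961 * (1-(1+0.08)^(-9))/0.08 = 12250.1472
Discount back 6 years to time 0:
PV = 12250.1472 * (1+0.08)^(-6)
= 12250.1472 * 0.63017
= 7719.6707


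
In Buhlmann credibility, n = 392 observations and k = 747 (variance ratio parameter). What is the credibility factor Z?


Z = n / (n + k)
= 392 / (392 + 747)
= 392 / 1139
= 0.3442


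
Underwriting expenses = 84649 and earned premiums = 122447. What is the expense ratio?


Expense ratio = expenses / premiums
= 84649 / 122447
= 0.6913


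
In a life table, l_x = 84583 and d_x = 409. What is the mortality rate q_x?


q_x = d_x / l_x
= 409 / 84583
= 0.0048


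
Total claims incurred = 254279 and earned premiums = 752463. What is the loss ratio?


Loss ratio = claims / premiums
= 254279 / 752463
= 0.3379


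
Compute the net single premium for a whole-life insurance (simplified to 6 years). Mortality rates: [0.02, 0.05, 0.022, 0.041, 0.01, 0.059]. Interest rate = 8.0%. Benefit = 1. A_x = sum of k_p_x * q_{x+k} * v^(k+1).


v = 0.925926
Year 0: k_p_x=1.0, q=0.02, term=0.018519
Year 1: k_p_x=0.98, q=0.05, term=0.04201
Year 2: k_p_x=0.931, q=0.022, term=0.016259
Year 3: k_p_x=0.910518, q=0.041, term=0.02744
Year 4: k_p_x=0.873187, q=0.01, term=0.005943
Year 5: k_p_x=0.864455, q=0.059, term=0.03214
A_x = 0.1423


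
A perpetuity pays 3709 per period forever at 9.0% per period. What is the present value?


PV = PMT / i
= 3709 / 0.09
= 41211.1111


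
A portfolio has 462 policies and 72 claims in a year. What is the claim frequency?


frequency = claims / policies
= 72 / 462
= 0.1558


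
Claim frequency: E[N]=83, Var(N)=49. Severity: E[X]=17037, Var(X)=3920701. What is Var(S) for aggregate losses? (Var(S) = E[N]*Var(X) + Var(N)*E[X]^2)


Var(S) = E[N]*Var(X) + Var(N)*E[X]^2
= 83*3920701 + 49*17037^2
= 325418183 + 14222709081
= 1.4548e+10


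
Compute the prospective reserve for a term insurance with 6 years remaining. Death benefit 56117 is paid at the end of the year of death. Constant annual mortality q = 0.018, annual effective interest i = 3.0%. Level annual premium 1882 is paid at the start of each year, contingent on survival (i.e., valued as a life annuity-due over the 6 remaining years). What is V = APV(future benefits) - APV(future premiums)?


v = 1/(1+i) = 0.970874
APV(future benefits) per unit = sum_{k=0}^{5} k_p_x * q * v^(k+1) = 0.093371
APV(future benefits) = 56117 * 0.093371 = 5239.7196
Life annuity-due factor ä_{x:6} = sum_{k=0}^{5} k_p_x * v^k = 5.342916
APV(future premiums) = 1882 * 5.342916 = 10055.3673
V = 5239.7196 - 10055.3673
= -4815.6477


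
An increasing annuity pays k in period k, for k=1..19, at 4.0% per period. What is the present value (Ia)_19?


(Ia)_n = sum_{k=1}^{n} k * v^k, v = 1/(1+i)
v = 0.961538
Sum computed term by term:
(Ia)_19 = 116.0273


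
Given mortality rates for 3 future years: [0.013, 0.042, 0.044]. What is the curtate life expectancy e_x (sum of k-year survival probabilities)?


e_x = sum_{k=1}^{n} k_p_x
k_p_x values:
  1_p_x = 0.987
  2_p_x = 0.945546
  3_p_x = 0.903942
e_x = 2.8365
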